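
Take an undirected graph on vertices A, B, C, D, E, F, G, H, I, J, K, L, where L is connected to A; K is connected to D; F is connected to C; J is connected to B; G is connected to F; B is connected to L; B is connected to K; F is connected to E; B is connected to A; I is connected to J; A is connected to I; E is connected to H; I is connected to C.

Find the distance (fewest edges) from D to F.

Distance 0: D.
Distance 1: K.
Distance 2: B.
Distance 3: A, J, L.
Distance 4: I.
Distance 5: C.
Distance 6: F — contains F.

6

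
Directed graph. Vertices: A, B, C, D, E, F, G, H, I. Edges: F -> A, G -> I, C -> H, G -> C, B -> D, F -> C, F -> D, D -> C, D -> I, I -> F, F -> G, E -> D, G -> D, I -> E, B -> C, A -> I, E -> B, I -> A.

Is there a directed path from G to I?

Explore from G.
Distance 1: reach C, D, I.
Found I.

Yes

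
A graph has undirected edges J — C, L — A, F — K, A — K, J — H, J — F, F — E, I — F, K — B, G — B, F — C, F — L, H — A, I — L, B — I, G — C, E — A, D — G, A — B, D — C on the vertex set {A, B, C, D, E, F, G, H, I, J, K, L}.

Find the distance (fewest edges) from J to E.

Distance 0: J.
Distance 1: C, F, H.
Distance 2: A, D, E, G, I, K, L — contains E.

2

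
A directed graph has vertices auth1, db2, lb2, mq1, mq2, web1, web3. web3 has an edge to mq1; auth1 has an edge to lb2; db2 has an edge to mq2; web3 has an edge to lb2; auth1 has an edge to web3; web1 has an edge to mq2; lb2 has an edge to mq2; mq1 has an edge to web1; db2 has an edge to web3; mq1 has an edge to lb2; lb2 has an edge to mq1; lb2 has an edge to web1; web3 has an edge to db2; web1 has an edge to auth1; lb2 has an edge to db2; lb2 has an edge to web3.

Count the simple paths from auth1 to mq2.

auth1→lb2→db2→mq2
auth1→lb2→db2→web3→mq1→web1→mq2
auth1→lb2→mq1→web1→mq2
auth1→lb2→mq2
auth1→lb2→web1→mq2
auth1→lb2→web3→db2→mq2
auth1→lb2→web3→mq1→web1→mq2
auth1→web3→db2→mq2
... and 8 more.

16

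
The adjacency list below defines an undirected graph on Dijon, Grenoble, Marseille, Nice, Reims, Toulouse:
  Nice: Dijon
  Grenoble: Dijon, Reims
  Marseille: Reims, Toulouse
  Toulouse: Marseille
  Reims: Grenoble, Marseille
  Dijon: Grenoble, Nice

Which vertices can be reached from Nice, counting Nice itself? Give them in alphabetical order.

Start at Nice.
Its neighbours: Dijon.
Then their neighbours: Grenoble.
Then next layer: Reims.
Then next layer: Marseille.
Then next layer: Toulouse.
Every vertex is now reached.

Dijon, Grenoble, Marseille, Nice, Reims, Toulouse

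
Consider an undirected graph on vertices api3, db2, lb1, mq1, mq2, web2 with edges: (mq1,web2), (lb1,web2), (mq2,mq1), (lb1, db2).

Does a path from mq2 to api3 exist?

No

Explore from mq2.
Distance 1: reach mq1.
Distance 2: reach web2.
Distance 3: reach lb1.
Distance 4: reach db2.
The search is exhausted without reaching api3; it lies in a different component.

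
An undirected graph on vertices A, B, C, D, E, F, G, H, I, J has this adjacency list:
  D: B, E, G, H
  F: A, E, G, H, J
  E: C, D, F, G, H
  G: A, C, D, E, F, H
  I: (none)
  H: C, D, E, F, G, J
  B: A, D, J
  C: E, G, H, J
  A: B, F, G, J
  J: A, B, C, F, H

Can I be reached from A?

No

Explore from A.
Distance 1: reach B, F, G, J.
Distance 2: reach C, D, E, H.
The search is exhausted without reaching I; it lies in a different component.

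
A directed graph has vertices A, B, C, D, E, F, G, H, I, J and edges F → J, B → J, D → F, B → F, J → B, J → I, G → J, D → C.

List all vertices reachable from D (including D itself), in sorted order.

Start at D.
Its neighbours: C, F.
Then their neighbours: J.
Then next layer: B, I.
Nothing further is reachable.

B, C, D, F, I, J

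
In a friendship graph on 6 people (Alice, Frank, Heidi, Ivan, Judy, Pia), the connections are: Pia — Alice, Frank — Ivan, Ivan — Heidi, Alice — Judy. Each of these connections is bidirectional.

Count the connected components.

From Alice: component {Alice, Judy, Pia}.
From Frank: component {Frank, Heidi, Ivan}.
That's 2 components.

2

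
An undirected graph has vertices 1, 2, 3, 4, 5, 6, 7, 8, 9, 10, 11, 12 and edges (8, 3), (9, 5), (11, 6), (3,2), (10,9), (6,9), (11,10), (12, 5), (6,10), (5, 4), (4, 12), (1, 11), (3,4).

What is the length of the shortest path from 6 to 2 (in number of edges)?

Distance 0: 6.
Distance 1: 9, 10, 11.
Distance 2: 1, 5.
Distance 3: 4, 12.
Distance 4: 3.
Distance 5: 2, 8 — contains 2.

5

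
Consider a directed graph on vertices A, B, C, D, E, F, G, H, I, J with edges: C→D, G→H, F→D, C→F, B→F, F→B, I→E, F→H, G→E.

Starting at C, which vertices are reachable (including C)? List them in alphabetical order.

B, C, D, F, H

Start at C.
Its neighbours: D, F.
Then their neighbours: B, H.
Nothing further is reachable.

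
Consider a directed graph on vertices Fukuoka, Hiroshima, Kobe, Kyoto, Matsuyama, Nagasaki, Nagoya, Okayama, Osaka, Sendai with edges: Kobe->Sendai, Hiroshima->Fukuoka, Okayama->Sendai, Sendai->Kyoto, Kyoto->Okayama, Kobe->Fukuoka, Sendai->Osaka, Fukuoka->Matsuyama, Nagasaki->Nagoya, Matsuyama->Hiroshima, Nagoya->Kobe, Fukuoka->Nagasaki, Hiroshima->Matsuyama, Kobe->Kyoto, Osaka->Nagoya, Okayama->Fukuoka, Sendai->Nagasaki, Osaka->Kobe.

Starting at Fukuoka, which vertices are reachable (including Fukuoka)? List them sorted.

Fukuoka, Hiroshima, Kobe, Kyoto, Matsuyama, Nagasaki, Nagoya, Okayama, Osaka, Sendai

Start at Fukuoka.
Its neighbours: Matsuyama, Nagasaki.
Then their neighbours: Hiroshima, Nagoya.
Then next layer: Kobe.
Then next layer: Kyoto, Sendai.
Then next layer: Okayama, Osaka.
Every vertex is now reached.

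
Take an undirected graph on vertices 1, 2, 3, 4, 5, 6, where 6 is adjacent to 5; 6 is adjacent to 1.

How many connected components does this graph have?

From 1: component {1, 5, 6}.
From 2: component {2}.
From 3: component {3}.
From 4: component {4}.
That's 4 components.

4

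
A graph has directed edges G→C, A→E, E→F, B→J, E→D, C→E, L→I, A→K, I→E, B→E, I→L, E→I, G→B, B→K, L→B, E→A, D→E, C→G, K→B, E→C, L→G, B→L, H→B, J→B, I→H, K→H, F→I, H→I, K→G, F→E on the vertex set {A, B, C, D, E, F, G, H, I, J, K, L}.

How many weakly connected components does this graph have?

1

From A: component {A, B, C, D, E, F, G, H, I, J, K, L}.
That's 1 component.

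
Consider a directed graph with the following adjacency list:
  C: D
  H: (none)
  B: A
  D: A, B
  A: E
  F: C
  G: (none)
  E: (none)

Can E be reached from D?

Yes

Explore from D.
Distance 1: reach A, B.
Distance 2: reach E.
Found E.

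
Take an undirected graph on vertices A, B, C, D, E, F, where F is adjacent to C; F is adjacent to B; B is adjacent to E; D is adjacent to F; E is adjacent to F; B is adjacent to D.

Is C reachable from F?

Yes

Explore from F.
Distance 1: reach B, C, D, E.
Found C.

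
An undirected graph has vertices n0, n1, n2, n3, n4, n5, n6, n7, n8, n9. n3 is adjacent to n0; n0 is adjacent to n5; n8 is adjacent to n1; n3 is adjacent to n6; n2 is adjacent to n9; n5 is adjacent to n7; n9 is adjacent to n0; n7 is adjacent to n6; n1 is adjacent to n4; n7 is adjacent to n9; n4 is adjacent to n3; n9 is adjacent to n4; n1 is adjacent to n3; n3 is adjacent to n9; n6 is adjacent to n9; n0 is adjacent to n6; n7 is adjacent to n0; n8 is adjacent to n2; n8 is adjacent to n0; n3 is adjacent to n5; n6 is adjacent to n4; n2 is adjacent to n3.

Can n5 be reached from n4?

Explore from n4.
Distance 1: reach n1, n3, n6, n9.
Distance 2: reach n0, n2, n5, n7, n8.
Found n5.

Yes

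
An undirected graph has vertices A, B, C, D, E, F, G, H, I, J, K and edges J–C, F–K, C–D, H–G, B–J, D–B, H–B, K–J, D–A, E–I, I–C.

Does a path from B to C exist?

Yes

Explore from B.
Distance 1: reach D, H, J.
Distance 2: reach A, C, G, K.
Found C.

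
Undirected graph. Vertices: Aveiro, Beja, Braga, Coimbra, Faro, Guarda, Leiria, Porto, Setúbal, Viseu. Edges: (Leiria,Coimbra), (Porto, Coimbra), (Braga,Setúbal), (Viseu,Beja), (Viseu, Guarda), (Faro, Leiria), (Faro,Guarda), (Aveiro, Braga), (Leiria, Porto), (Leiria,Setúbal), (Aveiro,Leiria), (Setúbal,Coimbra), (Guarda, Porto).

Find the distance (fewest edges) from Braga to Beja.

6

Distance 0: Braga.
Distance 1: Aveiro, Setúbal.
Distance 2: Coimbra, Leiria.
Distance 3: Faro, Porto.
Distance 4: Guarda.
Distance 5: Viseu.
Distance 6: Beja — contains Beja.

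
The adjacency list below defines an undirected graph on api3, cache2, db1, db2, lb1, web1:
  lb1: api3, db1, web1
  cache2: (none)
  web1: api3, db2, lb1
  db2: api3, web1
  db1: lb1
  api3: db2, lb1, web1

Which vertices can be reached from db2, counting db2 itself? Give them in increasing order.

Start at db2.
Its neighbours: api3, web1.
Then their neighbours: lb1.
Then next layer: db1.
Nothing further is reachable.

api3, db1, db2, lb1, web1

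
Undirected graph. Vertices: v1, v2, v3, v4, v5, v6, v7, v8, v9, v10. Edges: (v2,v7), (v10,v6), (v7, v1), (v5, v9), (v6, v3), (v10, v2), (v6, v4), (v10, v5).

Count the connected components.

From v1: component {v1, v2, v3, v4, v5, v6, v7, v9, v10}.
From v8: component {v8}.
That's 2 components.

2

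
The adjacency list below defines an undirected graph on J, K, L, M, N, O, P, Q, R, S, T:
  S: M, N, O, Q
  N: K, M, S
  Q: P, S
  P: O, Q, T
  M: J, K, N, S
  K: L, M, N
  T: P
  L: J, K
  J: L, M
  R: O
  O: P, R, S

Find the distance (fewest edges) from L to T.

Distance 0: L.
Distance 1: J, K.
Distance 2: M, N.
Distance 3: S.
Distance 4: O, Q.
Distance 5: P, R.
Distance 6: T — contains T.

6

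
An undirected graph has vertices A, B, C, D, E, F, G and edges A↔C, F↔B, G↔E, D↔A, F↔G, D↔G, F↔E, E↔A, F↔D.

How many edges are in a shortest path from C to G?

3

Distance 0: C.
Distance 1: A.
Distance 2: D, E.
Distance 3: F, G — contains G.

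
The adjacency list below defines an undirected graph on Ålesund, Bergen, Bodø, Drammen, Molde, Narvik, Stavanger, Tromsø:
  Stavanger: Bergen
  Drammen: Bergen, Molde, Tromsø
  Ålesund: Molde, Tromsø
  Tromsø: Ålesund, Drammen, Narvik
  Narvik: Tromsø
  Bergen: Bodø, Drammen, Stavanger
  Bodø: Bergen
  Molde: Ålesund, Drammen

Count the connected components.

From Ålesund: component {Ålesund, Bergen, Bodø, Drammen, Molde, Narvik, Stavanger, Tromsø}.
That's 1 component.

1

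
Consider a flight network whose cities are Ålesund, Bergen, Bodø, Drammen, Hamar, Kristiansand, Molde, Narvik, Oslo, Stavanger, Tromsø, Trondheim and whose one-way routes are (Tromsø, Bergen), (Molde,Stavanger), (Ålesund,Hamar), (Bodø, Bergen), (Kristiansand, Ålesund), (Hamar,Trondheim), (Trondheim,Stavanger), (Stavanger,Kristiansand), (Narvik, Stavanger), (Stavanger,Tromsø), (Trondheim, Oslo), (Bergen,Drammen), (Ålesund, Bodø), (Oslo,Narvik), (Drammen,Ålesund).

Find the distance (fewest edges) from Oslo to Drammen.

5

Distance 0: Oslo.
Distance 1: Narvik.
Distance 2: Stavanger.
Distance 3: Kristiansand, Tromsø.
Distance 4: Ålesund, Bergen.
Distance 5: Bodø, Drammen, Hamar — contains Drammen.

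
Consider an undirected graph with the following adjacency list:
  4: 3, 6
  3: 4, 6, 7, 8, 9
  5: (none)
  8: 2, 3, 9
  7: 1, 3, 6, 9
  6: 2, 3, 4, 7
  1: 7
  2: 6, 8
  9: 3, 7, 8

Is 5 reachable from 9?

Explore from 9.
Distance 1: reach 3, 7, 8.
Distance 2: reach 1, 2, 4, 6.
The search is exhausted without reaching 5; it lies in a different component.

No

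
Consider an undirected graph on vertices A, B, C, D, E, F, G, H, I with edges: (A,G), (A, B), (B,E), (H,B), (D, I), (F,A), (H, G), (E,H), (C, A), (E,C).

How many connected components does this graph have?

2

From A: component {A, B, C, E, F, G, H}.
From D: component {D, I}.
That's 2 components.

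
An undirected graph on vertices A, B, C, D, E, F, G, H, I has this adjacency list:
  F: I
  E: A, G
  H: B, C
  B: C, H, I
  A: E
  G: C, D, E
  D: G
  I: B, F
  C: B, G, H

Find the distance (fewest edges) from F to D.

Distance 0: F.
Distance 1: I.
Distance 2: B.
Distance 3: C, H.
Distance 4: G.
Distance 5: D, E — contains D.

5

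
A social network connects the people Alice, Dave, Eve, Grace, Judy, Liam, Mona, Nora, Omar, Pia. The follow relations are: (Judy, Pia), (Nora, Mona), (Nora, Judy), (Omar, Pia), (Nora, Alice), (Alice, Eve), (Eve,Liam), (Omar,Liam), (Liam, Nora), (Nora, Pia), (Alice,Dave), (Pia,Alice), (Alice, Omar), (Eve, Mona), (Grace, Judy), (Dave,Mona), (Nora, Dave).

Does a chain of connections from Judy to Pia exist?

Yes

Explore from Judy.
Distance 1: reach Pia.
Found Pia.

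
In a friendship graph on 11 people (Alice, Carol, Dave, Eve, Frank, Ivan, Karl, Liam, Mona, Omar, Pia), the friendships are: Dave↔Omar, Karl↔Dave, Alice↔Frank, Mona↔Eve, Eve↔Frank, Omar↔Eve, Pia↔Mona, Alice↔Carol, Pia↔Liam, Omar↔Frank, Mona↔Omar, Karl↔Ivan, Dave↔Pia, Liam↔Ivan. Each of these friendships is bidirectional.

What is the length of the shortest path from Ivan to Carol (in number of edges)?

Distance 0: Ivan.
Distance 1: Karl, Liam.
Distance 2: Dave, Pia.
Distance 3: Mona, Omar.
Distance 4: Eve, Frank.
Distance 5: Alice.
Distance 6: Carol — contains Carol.

6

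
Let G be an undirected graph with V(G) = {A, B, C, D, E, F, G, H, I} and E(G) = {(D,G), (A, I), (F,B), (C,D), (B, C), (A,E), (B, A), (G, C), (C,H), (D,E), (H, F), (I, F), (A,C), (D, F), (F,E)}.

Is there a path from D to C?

Explore from D.
Distance 1: reach C, E, F, G.
Found C.

Yes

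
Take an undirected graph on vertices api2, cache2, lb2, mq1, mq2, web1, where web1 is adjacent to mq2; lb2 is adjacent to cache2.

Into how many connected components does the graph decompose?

From api2: component {api2}.
From cache2: component {cache2, lb2}.
From mq1: component {mq1}.
From mq2: component {mq2, web1}.
That's 4 components.

4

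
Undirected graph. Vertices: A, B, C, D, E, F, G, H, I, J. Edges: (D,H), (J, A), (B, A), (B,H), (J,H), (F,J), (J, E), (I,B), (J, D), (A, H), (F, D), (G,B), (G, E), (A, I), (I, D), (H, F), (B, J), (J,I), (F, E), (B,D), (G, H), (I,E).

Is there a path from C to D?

No

C has no edges, so nothing is reachable from it.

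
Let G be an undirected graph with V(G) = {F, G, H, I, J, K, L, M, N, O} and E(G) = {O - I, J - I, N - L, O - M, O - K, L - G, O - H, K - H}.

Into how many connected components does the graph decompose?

3

From F: component {F}.
From G: component {G, L, N}.
From H: component {H, I, J, K, M, O}.
That's 3 components.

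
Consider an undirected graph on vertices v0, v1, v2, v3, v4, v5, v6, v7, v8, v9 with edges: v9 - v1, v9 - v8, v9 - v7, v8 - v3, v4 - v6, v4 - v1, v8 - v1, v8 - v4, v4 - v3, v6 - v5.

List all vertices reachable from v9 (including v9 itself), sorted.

v1, v3, v4, v5, v6, v7, v8, v9

Start at v9.
Its neighbours: v1, v7, v8.
Then their neighbours: v3, v4.
Then next layer: v6.
Then next layer: v5.
Nothing further is reachable.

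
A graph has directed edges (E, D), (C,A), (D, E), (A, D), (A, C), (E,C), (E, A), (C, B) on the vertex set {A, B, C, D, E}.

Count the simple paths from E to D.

3

E→A→D
E→C→A→D
E→D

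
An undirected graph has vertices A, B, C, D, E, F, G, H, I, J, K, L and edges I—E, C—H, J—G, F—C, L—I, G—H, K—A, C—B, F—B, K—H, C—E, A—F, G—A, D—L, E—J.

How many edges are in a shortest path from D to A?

6

Distance 0: D.
Distance 1: L.
Distance 2: I.
Distance 3: E.
Distance 4: C, J.
Distance 5: B, F, G, H.
Distance 6: A, K — contains A.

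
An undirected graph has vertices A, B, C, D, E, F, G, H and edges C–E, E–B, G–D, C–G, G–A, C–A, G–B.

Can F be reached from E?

Explore from E.
Distance 1: reach B, C.
Distance 2: reach A, G.
Distance 3: reach D.
The search is exhausted without reaching F; it lies in a different component.

No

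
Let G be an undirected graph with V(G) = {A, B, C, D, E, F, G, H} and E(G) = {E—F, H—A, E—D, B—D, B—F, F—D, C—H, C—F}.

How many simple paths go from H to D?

3

H–C–F–B–D
H–C–F–D
H–C–F–E–D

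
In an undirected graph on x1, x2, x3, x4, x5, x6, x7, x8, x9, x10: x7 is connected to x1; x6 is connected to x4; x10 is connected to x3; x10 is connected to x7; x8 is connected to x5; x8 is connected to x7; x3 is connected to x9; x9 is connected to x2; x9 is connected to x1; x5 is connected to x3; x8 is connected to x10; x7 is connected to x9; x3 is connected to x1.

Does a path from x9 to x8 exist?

Explore from x9.
Distance 1: reach x1, x2, x3, x7.
Distance 2: reach x5, x8, x10.
Found x8.

Yes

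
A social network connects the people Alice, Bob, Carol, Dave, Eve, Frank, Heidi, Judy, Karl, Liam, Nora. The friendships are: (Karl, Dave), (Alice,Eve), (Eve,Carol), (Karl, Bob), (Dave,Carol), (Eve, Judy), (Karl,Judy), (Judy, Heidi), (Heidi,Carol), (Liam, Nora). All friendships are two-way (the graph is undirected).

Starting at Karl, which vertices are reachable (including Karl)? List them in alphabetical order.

Alice, Bob, Carol, Dave, Eve, Heidi, Judy, Karl

Start at Karl.
Its neighbours: Bob, Dave, Judy.
Then their neighbours: Carol, Eve, Heidi.
Then next layer: Alice.
Nothing further is reachable.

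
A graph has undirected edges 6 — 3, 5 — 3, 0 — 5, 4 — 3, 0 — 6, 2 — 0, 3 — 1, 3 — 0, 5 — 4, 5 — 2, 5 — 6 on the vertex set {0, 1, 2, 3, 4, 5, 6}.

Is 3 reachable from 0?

Yes

Explore from 0.
Distance 1: reach 2, 3, 5, 6.
Found 3.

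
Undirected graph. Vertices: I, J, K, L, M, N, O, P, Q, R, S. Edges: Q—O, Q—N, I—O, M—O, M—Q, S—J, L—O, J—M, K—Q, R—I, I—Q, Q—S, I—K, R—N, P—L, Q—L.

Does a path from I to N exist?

Yes

Explore from I.
Distance 1: reach K, O, Q, R.
Distance 2: reach L, M, N, S.
Found N.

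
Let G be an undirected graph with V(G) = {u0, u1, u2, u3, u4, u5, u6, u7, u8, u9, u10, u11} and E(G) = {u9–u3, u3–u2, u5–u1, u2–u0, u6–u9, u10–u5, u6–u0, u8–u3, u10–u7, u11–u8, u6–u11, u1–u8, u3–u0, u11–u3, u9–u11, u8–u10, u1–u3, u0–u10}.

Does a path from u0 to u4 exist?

No

Explore from u0.
Distance 1: reach u2, u3, u6, u10.
Distance 2: reach u1, u5, u7, u8, u9, u11.
The search is exhausted without reaching u4; it lies in a different component.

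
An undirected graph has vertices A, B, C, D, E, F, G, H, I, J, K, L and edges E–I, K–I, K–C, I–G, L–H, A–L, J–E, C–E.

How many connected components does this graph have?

5

From A: component {A, H, L}.
From B: component {B}.
From C: component {C, E, G, I, J, K}.
From D: component {D}.
From F: component {F}.
That's 5 components.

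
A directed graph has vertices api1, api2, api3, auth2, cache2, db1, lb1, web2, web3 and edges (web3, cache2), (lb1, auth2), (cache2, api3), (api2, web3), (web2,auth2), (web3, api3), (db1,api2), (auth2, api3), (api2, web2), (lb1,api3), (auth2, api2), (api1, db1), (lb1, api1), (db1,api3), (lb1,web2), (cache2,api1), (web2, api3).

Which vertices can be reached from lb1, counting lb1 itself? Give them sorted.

api1, api2, api3, auth2, cache2, db1, lb1, web2, web3

Start at lb1.
Its neighbours: api1, api3, auth2, web2.
Then their neighbours: api2, db1.
Then next layer: web3.
Then next layer: cache2.
Every vertex is now reached.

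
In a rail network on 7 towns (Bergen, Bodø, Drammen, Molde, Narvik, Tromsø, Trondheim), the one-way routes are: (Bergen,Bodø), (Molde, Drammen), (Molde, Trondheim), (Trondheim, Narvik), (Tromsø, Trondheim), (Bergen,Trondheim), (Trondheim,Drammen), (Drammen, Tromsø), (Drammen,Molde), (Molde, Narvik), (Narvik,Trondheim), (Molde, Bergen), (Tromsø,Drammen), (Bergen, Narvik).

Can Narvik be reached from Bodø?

No

Bodø has no outgoing edges, so nothing is reachable from it.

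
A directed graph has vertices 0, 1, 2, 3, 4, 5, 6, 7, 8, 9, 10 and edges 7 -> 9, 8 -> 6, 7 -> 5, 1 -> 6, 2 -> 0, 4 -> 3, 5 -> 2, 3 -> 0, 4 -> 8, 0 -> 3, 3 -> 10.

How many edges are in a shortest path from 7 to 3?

Distance 0: 7.
Distance 1: 5, 9.
Distance 2: 2.
Distance 3: 0.
Distance 4: 3 — contains 3.

4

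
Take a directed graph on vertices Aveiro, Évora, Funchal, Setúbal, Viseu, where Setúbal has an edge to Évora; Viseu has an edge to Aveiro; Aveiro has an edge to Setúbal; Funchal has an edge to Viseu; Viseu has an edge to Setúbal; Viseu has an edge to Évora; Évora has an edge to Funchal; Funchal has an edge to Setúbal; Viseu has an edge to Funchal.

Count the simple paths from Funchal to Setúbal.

3

Funchal→Setúbal
Funchal→Viseu→Aveiro→Setúbal
Funchal→Viseu→Setúbal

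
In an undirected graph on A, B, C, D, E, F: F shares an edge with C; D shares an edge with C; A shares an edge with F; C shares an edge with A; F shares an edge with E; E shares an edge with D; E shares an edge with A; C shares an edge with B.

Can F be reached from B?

Yes

Explore from B.
Distance 1: reach C.
Distance 2: reach A, D, F.
Found F.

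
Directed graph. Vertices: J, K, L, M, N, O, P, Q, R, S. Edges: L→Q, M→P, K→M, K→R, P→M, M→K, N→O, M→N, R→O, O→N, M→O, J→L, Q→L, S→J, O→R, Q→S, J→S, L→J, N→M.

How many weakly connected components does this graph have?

2

From J: component {J, L, Q, S}.
From K: component {K, M, N, O, P, R}.
That's 2 components.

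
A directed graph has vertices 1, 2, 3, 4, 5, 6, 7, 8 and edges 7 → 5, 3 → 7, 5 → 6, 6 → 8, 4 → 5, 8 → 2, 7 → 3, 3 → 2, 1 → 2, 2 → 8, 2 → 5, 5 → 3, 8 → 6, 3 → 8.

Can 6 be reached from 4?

Explore from 4.
Distance 1: reach 5.
Distance 2: reach 3, 6.
Found 6.

Yes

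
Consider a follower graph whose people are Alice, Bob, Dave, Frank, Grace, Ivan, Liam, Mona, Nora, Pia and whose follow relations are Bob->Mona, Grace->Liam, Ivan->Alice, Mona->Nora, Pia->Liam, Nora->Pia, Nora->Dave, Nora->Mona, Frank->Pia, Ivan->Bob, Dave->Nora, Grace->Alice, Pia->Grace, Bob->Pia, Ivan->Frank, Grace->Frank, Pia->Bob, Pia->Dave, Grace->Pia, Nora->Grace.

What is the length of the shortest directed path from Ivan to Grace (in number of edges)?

Distance 0: Ivan.
Distance 1: Alice, Bob, Frank.
Distance 2: Mona, Pia.
Distance 3: Dave, Grace, Liam, Nora — contains Grace.

3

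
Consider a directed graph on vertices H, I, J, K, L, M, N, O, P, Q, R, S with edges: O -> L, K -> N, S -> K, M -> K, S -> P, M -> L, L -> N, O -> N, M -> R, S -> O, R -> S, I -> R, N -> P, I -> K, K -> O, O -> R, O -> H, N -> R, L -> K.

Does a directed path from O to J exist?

No

Explore from O.
Distance 1: reach H, L, N, R.
Distance 2: reach K, P, S.
The search from O is exhausted; no directed path reaches J.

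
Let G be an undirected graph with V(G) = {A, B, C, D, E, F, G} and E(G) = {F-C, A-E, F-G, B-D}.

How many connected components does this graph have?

3

From A: component {A, E}.
From B: component {B, D}.
From C: component {C, F, G}.
That's 3 components.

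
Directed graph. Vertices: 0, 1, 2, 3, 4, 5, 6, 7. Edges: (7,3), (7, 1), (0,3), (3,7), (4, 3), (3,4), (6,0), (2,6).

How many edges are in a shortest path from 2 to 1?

5

Distance 0: 2.
Distance 1: 6.
Distance 2: 0.
Distance 3: 3.
Distance 4: 4, 7.
Distance 5: 1 — contains 1.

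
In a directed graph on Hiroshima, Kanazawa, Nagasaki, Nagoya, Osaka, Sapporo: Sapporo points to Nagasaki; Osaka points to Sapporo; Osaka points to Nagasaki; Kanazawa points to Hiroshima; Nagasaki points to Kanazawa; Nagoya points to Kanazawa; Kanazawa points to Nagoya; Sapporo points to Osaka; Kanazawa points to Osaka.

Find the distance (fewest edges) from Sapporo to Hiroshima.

Distance 0: Sapporo.
Distance 1: Nagasaki, Osaka.
Distance 2: Kanazawa.
Distance 3: Hiroshima, Nagoya — contains Hiroshima.

3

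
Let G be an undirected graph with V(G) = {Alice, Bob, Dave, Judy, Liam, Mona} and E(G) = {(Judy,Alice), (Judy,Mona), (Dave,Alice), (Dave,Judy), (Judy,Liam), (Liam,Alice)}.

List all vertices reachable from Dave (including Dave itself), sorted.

Alice, Dave, Judy, Liam, Mona

Start at Dave.
Its neighbours: Alice, Judy.
Then their neighbours: Liam, Mona.
Nothing further is reachable.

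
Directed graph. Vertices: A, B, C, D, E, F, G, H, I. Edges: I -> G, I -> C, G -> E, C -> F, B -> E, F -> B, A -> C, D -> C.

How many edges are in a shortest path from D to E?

4

Distance 0: D.
Distance 1: C.
Distance 2: F.
Distance 3: B.
Distance 4: E — contains E.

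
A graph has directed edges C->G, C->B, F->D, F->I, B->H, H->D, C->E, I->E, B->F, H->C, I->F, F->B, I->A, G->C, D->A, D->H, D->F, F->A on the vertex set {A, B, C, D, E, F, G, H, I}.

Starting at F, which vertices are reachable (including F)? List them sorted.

Start at F.
Its neighbours: A, B, D, I.
Then their neighbours: E, H.
Then next layer: C.
Then next layer: G.
Every vertex is now reached.

A, B, C, D, E, F, G, H, I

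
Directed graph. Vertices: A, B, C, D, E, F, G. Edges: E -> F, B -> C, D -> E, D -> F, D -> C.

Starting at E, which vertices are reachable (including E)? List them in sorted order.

Start at E.
Its neighbours: F.
Nothing further is reachable.

E, F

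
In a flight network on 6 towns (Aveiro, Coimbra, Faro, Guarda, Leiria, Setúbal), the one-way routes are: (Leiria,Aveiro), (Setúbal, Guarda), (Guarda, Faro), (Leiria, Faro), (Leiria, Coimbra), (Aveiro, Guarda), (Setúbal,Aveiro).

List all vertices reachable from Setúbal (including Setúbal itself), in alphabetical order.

Aveiro, Faro, Guarda, Setúbal

Start at Setúbal.
Its neighbours: Aveiro, Guarda.
Then their neighbours: Faro.
Nothing further is reachable.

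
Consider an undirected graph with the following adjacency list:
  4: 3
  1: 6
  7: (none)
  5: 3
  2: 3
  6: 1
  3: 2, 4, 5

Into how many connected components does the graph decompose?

3

From 1: component {1, 6}.
From 2: component {2, 3, 4, 5}.
From 7: component {7}.
That's 3 components.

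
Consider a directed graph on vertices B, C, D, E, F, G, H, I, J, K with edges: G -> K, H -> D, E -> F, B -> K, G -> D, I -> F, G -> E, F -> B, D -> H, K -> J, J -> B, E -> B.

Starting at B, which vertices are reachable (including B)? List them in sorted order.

Start at B.
Its neighbours: K.
Then their neighbours: J.
Nothing further is reachable.

B, J, K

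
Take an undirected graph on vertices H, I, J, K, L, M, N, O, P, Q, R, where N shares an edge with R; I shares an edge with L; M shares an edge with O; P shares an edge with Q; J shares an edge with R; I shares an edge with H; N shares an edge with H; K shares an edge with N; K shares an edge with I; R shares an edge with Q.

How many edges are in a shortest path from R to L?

Distance 0: R.
Distance 1: J, N, Q.
Distance 2: H, K, P.
Distance 3: I.
Distance 4: L — contains L.

4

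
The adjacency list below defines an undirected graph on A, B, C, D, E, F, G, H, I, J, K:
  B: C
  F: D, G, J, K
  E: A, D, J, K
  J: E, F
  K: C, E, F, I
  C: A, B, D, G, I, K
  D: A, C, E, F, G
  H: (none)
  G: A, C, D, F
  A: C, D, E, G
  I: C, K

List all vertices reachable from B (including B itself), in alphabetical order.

Start at B.
Its neighbours: C.
Then their neighbours: A, D, G, I, K.
Then next layer: E, F.
Then next layer: J.
Nothing further is reachable.

A, B, C, D, E, F, G, I, J, K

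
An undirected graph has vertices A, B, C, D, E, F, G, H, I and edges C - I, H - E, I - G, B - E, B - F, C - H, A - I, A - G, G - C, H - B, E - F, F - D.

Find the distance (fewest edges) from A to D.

6

Distance 0: A.
Distance 1: G, I.
Distance 2: C.
Distance 3: H.
Distance 4: B, E.
Distance 5: F.
Distance 6: D — contains D.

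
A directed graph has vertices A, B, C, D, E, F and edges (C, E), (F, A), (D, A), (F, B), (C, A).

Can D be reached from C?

Explore from C.
Distance 1: reach A, E.
The search from C is exhausted; no directed path reaches D.

No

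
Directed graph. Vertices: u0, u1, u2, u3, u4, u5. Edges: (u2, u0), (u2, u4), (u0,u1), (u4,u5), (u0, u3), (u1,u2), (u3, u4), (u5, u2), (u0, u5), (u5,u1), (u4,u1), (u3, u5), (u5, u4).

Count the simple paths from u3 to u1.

u3→u4→u1
u3→u4→u5→u1
u3→u4→u5→u2→u0→u1
u3→u5→u1
u3→u5→u2→u0→u1
u3→u5→u2→u4→u1
u3→u5→u4→u1

7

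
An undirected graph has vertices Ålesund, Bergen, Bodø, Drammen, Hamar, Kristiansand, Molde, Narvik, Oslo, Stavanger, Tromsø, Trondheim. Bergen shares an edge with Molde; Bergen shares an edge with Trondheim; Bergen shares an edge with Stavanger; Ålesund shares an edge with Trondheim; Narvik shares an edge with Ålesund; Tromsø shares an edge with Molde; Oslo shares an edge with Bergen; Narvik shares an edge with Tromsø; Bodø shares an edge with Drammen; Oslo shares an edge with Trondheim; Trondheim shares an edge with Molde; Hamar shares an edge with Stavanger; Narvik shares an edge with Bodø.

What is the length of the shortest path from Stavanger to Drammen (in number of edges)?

Distance 0: Stavanger.
Distance 1: Bergen, Hamar.
Distance 2: Molde, Oslo, Trondheim.
Distance 3: Ålesund, Tromsø.
Distance 4: Narvik.
Distance 5: Bodø.
Distance 6: Drammen — contains Drammen.

6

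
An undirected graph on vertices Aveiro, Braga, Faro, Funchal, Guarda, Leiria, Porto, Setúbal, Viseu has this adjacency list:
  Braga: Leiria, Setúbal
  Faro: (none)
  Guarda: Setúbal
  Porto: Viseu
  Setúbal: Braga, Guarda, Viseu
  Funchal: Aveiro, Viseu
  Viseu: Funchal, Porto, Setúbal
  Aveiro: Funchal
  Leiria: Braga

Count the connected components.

2

From Aveiro: component {Aveiro, Braga, Funchal, Guarda, Leiria, Porto, Setúbal, Viseu}.
From Faro: component {Faro}.
That's 2 components.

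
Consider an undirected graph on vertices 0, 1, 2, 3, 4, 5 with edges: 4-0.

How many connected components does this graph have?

From 0: component {0, 4}.
From 1: component {1}.
From 2: component {2}.
From 3: component {3}.
From 5: component {5}.
That's 5 components.

5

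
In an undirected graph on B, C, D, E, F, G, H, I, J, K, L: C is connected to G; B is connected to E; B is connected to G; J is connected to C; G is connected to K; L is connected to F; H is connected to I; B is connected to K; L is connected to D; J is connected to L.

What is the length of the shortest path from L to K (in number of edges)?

4

Distance 0: L.
Distance 1: D, F, J.
Distance 2: C.
Distance 3: G.
Distance 4: B, K — contains K.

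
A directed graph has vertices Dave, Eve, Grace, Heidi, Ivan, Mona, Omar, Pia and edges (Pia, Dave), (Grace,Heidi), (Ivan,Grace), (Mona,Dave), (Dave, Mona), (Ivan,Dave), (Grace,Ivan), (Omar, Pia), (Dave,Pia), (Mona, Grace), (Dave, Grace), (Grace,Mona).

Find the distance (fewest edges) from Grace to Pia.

Distance 0: Grace.
Distance 1: Heidi, Ivan, Mona.
Distance 2: Dave.
Distance 3: Pia — contains Pia.

3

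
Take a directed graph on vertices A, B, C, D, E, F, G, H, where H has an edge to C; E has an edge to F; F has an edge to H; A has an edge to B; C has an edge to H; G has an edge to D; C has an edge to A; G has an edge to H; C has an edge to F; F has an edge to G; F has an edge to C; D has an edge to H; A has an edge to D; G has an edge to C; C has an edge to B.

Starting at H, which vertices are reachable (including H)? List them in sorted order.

Start at H.
Its neighbours: C.
Then their neighbours: A, B, F.
Then next layer: D, G.
Nothing further is reachable.

A, B, C, D, F, G, H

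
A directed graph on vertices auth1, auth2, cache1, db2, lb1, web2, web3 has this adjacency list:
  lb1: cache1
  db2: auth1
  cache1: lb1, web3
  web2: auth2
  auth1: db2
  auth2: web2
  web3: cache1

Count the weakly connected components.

3

From auth1: component {auth1, db2}.
From auth2: component {auth2, web2}.
From cache1: component {cache1, lb1, web3}.
That's 3 components.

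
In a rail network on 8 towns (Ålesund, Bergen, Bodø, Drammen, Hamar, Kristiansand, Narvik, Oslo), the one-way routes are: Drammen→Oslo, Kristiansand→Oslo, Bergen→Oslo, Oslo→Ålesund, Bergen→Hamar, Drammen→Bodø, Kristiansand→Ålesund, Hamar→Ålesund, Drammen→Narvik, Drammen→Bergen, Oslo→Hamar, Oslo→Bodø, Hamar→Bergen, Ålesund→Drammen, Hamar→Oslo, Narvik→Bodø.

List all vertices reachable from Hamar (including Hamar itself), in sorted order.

Start at Hamar.
Its neighbours: Ålesund, Bergen, Oslo.
Then their neighbours: Bodø, Drammen.
Then next layer: Narvik.
Nothing further is reachable.

Ålesund, Bergen, Bodø, Drammen, Hamar, Narvik, Oslo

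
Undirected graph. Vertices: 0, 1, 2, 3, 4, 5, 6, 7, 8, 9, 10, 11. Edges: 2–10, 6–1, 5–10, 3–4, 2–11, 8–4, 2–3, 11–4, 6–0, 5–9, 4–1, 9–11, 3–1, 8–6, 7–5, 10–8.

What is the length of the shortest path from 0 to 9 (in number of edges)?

Distance 0: 0.
Distance 1: 6.
Distance 2: 1, 8.
Distance 3: 3, 4, 10.
Distance 4: 2, 5, 11.
Distance 5: 7, 9 — contains 9.

5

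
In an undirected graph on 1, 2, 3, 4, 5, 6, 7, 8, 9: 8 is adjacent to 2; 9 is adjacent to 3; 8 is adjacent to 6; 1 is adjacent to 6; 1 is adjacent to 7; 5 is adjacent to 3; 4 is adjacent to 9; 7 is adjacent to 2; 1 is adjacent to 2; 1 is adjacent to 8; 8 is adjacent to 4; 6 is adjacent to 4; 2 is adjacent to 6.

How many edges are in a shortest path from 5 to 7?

6

Distance 0: 5.
Distance 1: 3.
Distance 2: 9.
Distance 3: 4.
Distance 4: 6, 8.
Distance 5: 1, 2.
Distance 6: 7 — contains 7.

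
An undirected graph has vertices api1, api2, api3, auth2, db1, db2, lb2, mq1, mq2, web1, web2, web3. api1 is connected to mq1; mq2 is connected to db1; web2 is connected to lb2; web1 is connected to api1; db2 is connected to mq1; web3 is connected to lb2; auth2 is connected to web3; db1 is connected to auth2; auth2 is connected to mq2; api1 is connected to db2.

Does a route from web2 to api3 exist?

No

Explore from web2.
Distance 1: reach lb2.
Distance 2: reach web3.
Distance 3: reach auth2.
Distance 4: reach db1, mq2.
The search is exhausted without reaching api3; it lies in a different component.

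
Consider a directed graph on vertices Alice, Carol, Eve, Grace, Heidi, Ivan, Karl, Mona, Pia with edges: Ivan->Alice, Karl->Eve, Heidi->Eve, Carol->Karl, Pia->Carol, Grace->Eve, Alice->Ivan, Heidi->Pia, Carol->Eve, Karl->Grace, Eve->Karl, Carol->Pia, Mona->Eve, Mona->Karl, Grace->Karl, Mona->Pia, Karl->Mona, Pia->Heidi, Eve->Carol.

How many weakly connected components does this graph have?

From Alice: component {Alice, Ivan}.
From Carol: component {Carol, Eve, Grace, Heidi, Karl, Mona, Pia}.
That's 2 components.

2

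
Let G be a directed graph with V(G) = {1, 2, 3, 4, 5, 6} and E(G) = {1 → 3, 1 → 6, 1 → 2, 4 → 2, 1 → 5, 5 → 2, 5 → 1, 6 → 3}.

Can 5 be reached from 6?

No

Explore from 6.
Distance 1: reach 3.
The search from 6 is exhausted; no directed path reaches 5.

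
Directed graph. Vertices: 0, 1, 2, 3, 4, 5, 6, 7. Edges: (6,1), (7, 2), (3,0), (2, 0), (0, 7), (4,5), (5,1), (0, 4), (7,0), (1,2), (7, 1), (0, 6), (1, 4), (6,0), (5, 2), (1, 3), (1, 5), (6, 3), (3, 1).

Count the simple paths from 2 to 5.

2→0→4→5
2→0→6→1→4→5
2→0→6→1→5
2→0→6→3→1→4→5
2→0→6→3→1→5
2→0→7→1→4→5
2→0→7→1→5

7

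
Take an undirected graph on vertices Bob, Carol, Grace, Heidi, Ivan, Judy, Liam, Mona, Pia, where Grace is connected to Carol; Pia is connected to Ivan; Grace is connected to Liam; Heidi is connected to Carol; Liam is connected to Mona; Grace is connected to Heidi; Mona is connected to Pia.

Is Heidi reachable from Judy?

No

Judy has no edges, so nothing is reachable from it.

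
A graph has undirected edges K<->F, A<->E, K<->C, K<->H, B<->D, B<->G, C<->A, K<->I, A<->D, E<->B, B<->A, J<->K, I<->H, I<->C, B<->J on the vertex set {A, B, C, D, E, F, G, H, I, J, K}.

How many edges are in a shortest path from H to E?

4

Distance 0: H.
Distance 1: I, K.
Distance 2: C, F, J.
Distance 3: A, B.
Distance 4: D, E, G — contains E.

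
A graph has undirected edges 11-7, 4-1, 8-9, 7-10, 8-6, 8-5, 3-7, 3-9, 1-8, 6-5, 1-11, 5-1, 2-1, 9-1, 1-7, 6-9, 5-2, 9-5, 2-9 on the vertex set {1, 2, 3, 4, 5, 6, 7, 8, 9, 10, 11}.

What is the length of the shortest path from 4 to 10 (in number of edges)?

Distance 0: 4.
Distance 1: 1.
Distance 2: 2, 5, 7, 8, 9, 11.
Distance 3: 3, 6, 10 — contains 10.

3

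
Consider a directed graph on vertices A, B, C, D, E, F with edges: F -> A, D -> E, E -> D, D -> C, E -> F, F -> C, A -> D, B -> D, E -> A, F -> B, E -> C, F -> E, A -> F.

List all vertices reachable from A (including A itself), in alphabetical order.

A, B, C, D, E, F

Start at A.
Its neighbours: D, F.
Then their neighbours: B, C, E.
Every vertex is now reached.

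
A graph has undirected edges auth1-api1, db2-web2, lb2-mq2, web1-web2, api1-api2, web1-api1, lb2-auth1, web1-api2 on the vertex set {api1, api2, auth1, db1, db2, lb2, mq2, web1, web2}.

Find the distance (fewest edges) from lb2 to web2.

Distance 0: lb2.
Distance 1: auth1, mq2.
Distance 2: api1.
Distance 3: api2, web1.
Distance 4: web2 — contains web2.

4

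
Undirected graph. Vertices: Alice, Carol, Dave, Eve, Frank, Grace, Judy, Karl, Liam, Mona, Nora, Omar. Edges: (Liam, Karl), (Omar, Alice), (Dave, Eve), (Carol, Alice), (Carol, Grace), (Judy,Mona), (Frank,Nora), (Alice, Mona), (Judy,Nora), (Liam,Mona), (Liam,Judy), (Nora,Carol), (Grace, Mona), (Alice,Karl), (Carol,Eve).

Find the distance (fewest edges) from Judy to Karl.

2

Distance 0: Judy.
Distance 1: Liam, Mona, Nora.
Distance 2: Alice, Carol, Frank, Grace, Karl — contains Karl.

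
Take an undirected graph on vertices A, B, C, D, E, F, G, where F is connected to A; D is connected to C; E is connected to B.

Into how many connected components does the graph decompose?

4

From A: component {A, F}.
From B: component {B, E}.
From C: component {C, D}.
From G: component {G}.
That's 4 components.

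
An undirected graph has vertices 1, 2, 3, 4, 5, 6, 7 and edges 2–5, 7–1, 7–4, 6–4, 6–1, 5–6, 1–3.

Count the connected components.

From 1: component {1, 2, 3, 4, 5, 6, 7}.
That's 1 component.

1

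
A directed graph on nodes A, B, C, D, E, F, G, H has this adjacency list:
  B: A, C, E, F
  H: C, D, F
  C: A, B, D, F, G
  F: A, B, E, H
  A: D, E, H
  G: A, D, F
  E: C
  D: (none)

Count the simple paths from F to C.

8

F→A→E→C
F→A→H→C
F→B→A→E→C
F→B→A→H→C
F→B→C
F→B→E→C
F→E→C
F→H→C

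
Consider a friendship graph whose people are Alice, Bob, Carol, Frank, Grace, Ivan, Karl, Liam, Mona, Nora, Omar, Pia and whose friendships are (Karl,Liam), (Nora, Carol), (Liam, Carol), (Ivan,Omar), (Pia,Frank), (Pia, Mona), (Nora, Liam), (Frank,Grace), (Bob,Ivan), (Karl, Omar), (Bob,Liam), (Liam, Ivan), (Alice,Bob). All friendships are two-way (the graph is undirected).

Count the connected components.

2

From Alice: component {Alice, Bob, Carol, Ivan, Karl, Liam, Nora, Omar}.
From Frank: component {Frank, Grace, Mona, Pia}.
That's 2 components.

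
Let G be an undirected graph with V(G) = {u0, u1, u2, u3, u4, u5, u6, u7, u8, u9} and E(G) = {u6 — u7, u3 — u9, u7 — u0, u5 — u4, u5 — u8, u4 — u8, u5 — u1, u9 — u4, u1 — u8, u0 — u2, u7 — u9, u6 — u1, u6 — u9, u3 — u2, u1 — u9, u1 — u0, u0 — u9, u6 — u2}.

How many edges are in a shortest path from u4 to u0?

Distance 0: u4.
Distance 1: u5, u8, u9.
Distance 2: u0, u1, u3, u6, u7 — contains u0.

2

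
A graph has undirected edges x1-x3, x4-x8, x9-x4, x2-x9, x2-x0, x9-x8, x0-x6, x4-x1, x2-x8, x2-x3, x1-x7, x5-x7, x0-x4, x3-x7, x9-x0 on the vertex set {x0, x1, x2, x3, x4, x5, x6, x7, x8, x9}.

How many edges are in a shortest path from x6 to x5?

5

Distance 0: x6.
Distance 1: x0.
Distance 2: x2, x4, x9.
Distance 3: x1, x3, x8.
Distance 4: x7.
Distance 5: x5 — contains x5.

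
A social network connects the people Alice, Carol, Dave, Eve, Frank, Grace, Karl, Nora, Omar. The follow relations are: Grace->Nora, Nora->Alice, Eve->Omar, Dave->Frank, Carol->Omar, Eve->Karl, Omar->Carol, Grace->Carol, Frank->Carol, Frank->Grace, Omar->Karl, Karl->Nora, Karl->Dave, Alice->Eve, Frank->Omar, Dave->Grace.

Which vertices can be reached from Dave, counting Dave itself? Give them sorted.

Start at Dave.
Its neighbours: Frank, Grace.
Then their neighbours: Carol, Nora, Omar.
Then next layer: Alice, Karl.
Then next layer: Eve.
Every vertex is now reached.

Alice, Carol, Dave, Eve, Frank, Grace, Karl, Nora, Omar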